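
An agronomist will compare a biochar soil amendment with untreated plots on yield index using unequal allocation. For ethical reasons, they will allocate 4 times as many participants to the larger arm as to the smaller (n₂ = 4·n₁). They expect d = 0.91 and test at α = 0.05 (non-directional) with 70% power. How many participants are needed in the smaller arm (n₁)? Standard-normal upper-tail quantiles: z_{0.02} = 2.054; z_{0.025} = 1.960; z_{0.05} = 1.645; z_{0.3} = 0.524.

n₁ = 10

With allocation ratio k = n₂/n₁ = 4, Var(x̄₁−x̄₂) = σ²(1/n₁ + 1/(k·n₁)) = σ²·(k+1)/(k·n₁).
So n₁ = (1 + 1/k)·((z_{α/2} + z_β)/d)² = 1.250 × (2.484/0.91)².
n₁ = 1.250 × 7.45 = 9.3.
Round up: n₁ = 10, giving n₂ = 4 × 10 = 40.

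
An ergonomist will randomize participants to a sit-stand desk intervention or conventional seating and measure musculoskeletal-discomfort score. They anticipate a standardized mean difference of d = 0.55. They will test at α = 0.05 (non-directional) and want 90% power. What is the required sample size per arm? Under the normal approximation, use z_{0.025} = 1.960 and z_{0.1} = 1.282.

For two independent groups with equal n: n = 2·((z_{α/2} + z_β) / d)².
z_{α/2} + z_β = 1.960 + 1.282 = 3.242.
n = 2 × (3.242 / 0.55)² = 2 × 5.895² = 2 × 34.75 = 69.5.
Round up to the next whole participant.

n = 70 per group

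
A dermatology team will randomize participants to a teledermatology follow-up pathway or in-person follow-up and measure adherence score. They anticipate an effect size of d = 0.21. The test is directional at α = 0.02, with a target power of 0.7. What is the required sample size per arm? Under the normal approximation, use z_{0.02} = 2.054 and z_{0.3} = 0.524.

For two independent groups with equal n: n = 2·((z_{α} + z_β) / d)².
z_{α} + z_β = 2.054 + 0.524 = 2.578.
n = 2 × (2.578 / 0.21)² = 2 × 12.276² = 2 × 150.70 = 301.4.
Round up to the next whole participant.

n = 302 per group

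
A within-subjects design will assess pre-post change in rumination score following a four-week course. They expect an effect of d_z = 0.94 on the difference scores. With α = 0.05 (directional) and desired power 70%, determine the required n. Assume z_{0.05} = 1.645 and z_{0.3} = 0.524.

For a paired (one-sample on differences) test: n = ((z_{α} + z_β) / d)².
z_{α} + z_β = 1.645 + 0.524 = 2.169.
n = (2.169 / 0.94)² = 2.307² = 5.32.
Round up.

n = 6 pairs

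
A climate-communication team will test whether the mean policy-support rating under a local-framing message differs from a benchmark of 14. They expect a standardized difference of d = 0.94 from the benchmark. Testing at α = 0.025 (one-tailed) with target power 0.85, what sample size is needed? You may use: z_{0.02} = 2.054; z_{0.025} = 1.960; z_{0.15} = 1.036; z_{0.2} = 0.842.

n = 11

For a one-sample test: n = ((z_{α} + z_β) / d)².
z_{α} + z_β = 1.960 + 1.036 = 2.996.
n = (2.996 / 0.94)² = 3.187² = 10.16.
Round up.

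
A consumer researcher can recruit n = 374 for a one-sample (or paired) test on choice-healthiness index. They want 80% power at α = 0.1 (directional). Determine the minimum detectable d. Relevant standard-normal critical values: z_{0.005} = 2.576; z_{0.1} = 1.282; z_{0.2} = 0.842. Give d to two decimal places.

d_min ≈ 0.11

For a single sample (or paired design) of n = 374: d_min = (z_{α} + z_β)/√n.
z-sum = 1.282 + 0.842 = 2.124.
d_min = 2.124 / √374 = 2.124 / 19.339 = 0.110.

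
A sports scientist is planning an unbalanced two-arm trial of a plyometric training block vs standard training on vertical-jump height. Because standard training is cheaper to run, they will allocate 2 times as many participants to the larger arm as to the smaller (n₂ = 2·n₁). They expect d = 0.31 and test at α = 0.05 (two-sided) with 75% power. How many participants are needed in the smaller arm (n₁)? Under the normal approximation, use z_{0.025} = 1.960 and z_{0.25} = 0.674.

n₁ = 109

With allocation ratio k = n₂/n₁ = 2, Var(x̄₁−x̄₂) = σ²(1/n₁ + 1/(k·n₁)) = σ²·(k+1)/(k·n₁).
So n₁ = (1 + 1/k)·((z_{α/2} + z_β)/d)² = 1.500 × (2.634/0.31)².
n₁ = 1.500 × 72.20 = 108.3.
Round up: n₁ = 109, giving n₂ = 2 × 109 = 218.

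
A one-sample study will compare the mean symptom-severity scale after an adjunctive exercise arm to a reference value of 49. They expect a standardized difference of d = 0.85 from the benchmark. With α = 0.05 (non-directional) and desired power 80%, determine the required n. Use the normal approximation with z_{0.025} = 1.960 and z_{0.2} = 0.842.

n = 11

For a one-sample test: n = ((z_{α/2} + z_β) / d)².
z_{α/2} + z_β = 1.960 + 0.842 = 2.802.
n = (2.802 / 0.85)² = 3.296² = 10.87.
Round up.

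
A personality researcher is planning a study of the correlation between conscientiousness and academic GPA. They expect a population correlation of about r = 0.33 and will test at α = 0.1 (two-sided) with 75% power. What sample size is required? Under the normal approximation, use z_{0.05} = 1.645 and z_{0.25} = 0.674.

n = 49

Fisher's z: C = ½·ln((1+r)/(1−r)) = ½·ln(1.9851) = 0.3428.
n = ((z_{α/2} + z_β)/C)² + 3.
(1.645 + 0.674) / 0.3428 = 2.319 / 0.3428 = 6.765.
n = 6.765² + 3 = 45.76 + 3 = 48.8.
Round up.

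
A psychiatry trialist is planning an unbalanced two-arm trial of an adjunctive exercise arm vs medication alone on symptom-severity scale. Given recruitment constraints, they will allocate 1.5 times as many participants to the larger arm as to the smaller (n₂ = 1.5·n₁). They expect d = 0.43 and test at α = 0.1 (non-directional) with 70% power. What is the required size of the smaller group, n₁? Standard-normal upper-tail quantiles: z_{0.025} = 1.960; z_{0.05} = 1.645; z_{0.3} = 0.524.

With allocation ratio k = n₂/n₁ = 1.5, Var(x̄₁−x̄₂) = σ²(1/n₁ + 1/(k·n₁)) = σ²·(k+1)/(k·n₁).
So n₁ = (1 + 1/k)·((z_{α/2} + z_β)/d)² = 1.667 × (2.169/0.43)².
n₁ = 1.667 × 25.44 = 42.4.
Round up: n₁ = 43, giving n₂ = ⌈1.5 × 43⌉ = ⌈64.5⌉ = 65.

n₁ = 43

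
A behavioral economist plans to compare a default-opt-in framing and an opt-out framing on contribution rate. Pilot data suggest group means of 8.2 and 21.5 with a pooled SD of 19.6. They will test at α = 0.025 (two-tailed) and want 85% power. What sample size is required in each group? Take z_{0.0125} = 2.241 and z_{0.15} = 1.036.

Cohen's d = |M₁ − M₂| / SD_pooled = |8.2 − 21.5| / 19.6 = 13.3 / 19.6 = 0.679.
For two independent groups with equal n: n = 2·((z_{α/2} + z_β) / d)².
z_{α/2} + z_β = 2.241 + 1.036 = 3.277.
n = 2 × (3.277 / 0.679)² = 2 × 4.826² = 2 × 23.29 = 46.6.
Round up to the next whole participant.

n = 47 per group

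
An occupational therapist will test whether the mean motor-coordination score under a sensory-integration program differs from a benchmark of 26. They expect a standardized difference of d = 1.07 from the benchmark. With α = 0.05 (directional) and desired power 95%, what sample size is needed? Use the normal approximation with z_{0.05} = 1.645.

n = 10

For a one-sample test: n = ((z_{α} + z_β) / d)².
z_{α} + z_β = 1.645 + 1.645 = 3.290.
n = (3.290 / 1.07)² = 3.075² = 9.45.
Round up.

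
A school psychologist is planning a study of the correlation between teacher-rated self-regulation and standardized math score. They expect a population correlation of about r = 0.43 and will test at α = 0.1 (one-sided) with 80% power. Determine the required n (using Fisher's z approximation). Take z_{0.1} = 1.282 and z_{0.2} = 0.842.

Fisher's z: C = ½·ln((1+r)/(1−r)) = ½·ln(2.5088) = 0.4599.
n = ((z_{α} + z_β)/C)² + 3.
(1.282 + 0.842) / 0.4599 = 2.124 / 0.4599 = 4.618.
n = 4.618² + 3 = 21.33 + 3 = 24.3.
Round up.

n = 25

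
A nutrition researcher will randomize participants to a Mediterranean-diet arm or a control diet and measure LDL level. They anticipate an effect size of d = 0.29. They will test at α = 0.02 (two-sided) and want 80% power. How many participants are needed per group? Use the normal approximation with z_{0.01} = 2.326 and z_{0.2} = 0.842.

For two independent groups with equal n: n = 2·((z_{α/2} + z_β) / d)².
z_{α/2} + z_β = 2.326 + 0.842 = 3.168.
n = 2 × (3.168 / 0.29)² = 2 × 10.924² = 2 × 119.34 = 238.7.
Round up to the next whole participant.

n = 239 per group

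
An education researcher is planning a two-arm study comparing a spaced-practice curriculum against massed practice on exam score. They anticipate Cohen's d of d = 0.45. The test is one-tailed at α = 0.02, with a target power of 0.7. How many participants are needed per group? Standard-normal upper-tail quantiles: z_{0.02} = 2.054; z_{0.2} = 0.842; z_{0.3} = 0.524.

For two independent groups with equal n: n = 2·((z_{α} + z_β) / d)².
z_{α} + z_β = 2.054 + 0.524 = 2.578.
n = 2 × (2.578 / 0.45)² = 2 × 5.729² = 2 × 32.82 = 65.6.
Round up to the next whole participant.

n = 66 per group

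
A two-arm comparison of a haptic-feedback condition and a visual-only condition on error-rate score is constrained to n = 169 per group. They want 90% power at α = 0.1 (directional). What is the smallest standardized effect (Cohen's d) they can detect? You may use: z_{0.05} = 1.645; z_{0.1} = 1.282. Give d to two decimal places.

d_min ≈ 0.28

For two independent groups of n = 169 each: d_min = (z_{α} + z_β)·√(2/n).
z-sum = 1.282 + 1.282 = 2.564.
d_min = 2.564 × √(2/169) = 2.564 × 0.1088 = 0.279.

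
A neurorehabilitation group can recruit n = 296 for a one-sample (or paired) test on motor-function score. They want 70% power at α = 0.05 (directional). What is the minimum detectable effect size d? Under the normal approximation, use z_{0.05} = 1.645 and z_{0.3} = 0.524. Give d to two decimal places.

d_min ≈ 0.13

For a single sample (or paired design) of n = 296: d_min = (z_{α} + z_β)/√n.
z-sum = 1.645 + 0.524 = 2.169.
d_min = 2.169 / √296 = 2.169 / 17.205 = 0.126.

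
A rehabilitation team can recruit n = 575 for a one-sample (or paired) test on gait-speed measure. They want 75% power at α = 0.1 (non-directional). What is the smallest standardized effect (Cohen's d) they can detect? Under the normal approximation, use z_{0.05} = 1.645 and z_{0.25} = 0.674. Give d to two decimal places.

For a single sample (or paired design) of n = 575: d_min = (z_{α/2} + z_β)/√n.
z-sum = 1.645 + 0.674 = 2.319.
d_min = 2.319 / √575 = 2.319 / 23.979 = 0.097.

d_min ≈ 0.10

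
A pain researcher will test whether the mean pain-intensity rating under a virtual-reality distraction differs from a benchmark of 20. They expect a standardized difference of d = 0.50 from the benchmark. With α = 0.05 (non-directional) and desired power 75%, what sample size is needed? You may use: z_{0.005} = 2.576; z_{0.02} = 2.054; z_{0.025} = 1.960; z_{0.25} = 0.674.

n = 28

For a one-sample test: n = ((z_{α/2} + z_β) / d)².
z_{α/2} + z_β = 1.960 + 0.674 = 2.634.
n = (2.634 / 0.50)² = 5.268² = 27.75.
Round up.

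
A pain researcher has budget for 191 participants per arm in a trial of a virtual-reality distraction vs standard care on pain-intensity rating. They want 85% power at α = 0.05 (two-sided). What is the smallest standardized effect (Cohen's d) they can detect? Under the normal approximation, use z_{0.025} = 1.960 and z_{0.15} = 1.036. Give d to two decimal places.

d_min ≈ 0.31

For two independent groups of n = 191 each: d_min = (z_{α/2} + z_β)·√(2/n).
z-sum = 1.960 + 1.036 = 2.996.
d_min = 2.996 × √(2/191) = 2.996 × 0.1023 = 0.307.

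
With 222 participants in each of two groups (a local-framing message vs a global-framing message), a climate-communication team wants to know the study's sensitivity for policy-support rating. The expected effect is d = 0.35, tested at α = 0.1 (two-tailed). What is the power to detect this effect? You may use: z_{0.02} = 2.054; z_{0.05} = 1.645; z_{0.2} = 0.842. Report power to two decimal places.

For two equal groups, power = Φ(d·√(n/2) − z_{α/2}).
d·√(n/2) = 0.35 × √(222/2) = 0.35 × 10.536 = 3.687.
z_β = 3.687 − 1.645 = 2.042.
Power = Φ(2.042) = 0.979.

power ≈ 0.98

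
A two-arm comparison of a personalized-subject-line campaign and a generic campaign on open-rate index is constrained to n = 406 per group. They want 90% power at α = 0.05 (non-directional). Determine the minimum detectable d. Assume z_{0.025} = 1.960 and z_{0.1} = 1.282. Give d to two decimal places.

d_min ≈ 0.23

For two independent groups of n = 406 each: d_min = (z_{α/2} + z_β)·√(2/n).
z-sum = 1.960 + 1.282 = 3.242.
d_min = 3.242 × √(2/406) = 3.242 × 0.0702 = 0.228.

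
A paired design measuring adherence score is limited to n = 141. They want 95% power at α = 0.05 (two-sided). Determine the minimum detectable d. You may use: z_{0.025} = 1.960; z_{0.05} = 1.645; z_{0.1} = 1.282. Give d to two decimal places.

d_min ≈ 0.30

For a single sample (or paired design) of n = 141: d_min = (z_{α/2} + z_β)/√n.
z-sum = 1.960 + 1.645 = 3.605.
d_min = 3.605 / √141 = 3.605 / 11.874 = 0.304.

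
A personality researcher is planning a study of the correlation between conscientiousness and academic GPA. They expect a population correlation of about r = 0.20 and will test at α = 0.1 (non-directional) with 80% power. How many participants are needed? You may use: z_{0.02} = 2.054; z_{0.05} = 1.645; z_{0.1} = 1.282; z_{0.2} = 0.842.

Fisher's z: C = ½·ln((1+r)/(1−r)) = ½·ln(1.5000) = 0.2027.
n = ((z_{α/2} + z_β)/C)² + 3.
(1.645 + 0.842) / 0.2027 = 2.487 / 0.2027 = 12.269.
n = 12.269² + 3 = 150.54 + 3 = 153.5.
Round up.

n = 154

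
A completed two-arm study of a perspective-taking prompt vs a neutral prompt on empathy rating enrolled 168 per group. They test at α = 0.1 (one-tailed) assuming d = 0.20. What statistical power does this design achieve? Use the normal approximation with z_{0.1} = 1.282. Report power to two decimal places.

power ≈ 0.71

For two equal groups, power = Φ(d·√(n/2) − z_{α}).
d·√(n/2) = 0.20 × √(168/2) = 0.20 × 9.165 = 1.833.
z_β = 1.833 − 1.282 = 0.551.
Power = Φ(0.551) = 0.709.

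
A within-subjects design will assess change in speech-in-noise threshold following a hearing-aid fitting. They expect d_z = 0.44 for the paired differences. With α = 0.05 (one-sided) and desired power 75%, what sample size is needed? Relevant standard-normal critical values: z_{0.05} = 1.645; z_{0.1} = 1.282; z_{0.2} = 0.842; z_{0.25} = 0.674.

n = 28 pairs

For a paired (one-sample on differences) test: n = ((z_{α} + z_β) / d)².
z_{α} + z_β = 1.645 + 0.674 = 2.319.
n = (2.319 / 0.44)² = 5.270² = 27.78.
Round up.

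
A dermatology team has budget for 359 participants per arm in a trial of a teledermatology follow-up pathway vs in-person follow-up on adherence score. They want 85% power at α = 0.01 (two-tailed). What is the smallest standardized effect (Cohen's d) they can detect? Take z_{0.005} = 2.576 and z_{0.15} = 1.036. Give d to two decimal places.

For two independent groups of n = 359 each: d_min = (z_{α/2} + z_β)·√(2/n).
z-sum = 2.576 + 1.036 = 3.612.
d_min = 3.612 × √(2/359) = 3.612 × 0.0746 = 0.270.

d_min ≈ 0.27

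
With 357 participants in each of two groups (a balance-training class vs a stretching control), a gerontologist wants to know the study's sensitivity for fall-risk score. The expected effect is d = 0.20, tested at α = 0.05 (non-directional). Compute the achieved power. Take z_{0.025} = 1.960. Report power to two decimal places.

power ≈ 0.76

For two equal groups, power = Φ(d·√(n/2) − z_{α/2}).
d·√(n/2) = 0.20 × √(357/2) = 0.20 × 13.360 = 2.672.
z_β = 2.672 − 1.960 = 0.712.
Power = Φ(0.712) = 0.762.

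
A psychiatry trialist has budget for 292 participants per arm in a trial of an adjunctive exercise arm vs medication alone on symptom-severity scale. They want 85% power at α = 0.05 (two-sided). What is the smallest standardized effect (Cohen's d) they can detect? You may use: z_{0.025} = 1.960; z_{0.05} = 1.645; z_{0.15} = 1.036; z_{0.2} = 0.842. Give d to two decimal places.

d_min ≈ 0.25

For two independent groups of n = 292 each: d_min = (z_{α/2} + z_β)·√(2/n).
z-sum = 1.960 + 1.036 = 2.996.
d_min = 2.996 × √(2/292) = 2.996 × 0.0828 = 0.248.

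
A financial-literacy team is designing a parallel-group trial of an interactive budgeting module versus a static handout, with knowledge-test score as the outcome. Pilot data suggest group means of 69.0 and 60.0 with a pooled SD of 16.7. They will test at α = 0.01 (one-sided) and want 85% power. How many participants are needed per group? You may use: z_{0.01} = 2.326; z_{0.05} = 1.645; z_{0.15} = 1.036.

Cohen's d = |M₁ − M₂| / SD_pooled = |69.0 − 60.0| / 16.7 = 9.0 / 16.7 = 0.539.
For two independent groups with equal n: n = 2·((z_{α} + z_β) / d)².
z_{α} + z_β = 2.326 + 1.036 = 3.362.
n = 2 × (3.362 / 0.539)² = 2 × 6.237² = 2 × 38.91 = 77.8.
Round up to the next whole participant.

n = 78 per group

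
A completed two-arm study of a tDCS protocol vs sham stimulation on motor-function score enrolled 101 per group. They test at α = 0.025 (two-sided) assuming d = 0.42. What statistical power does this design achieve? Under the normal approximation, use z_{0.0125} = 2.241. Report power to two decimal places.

power ≈ 0.77

For two equal groups, power = Φ(d·√(n/2) − z_{α/2}).
d·√(n/2) = 0.42 × √(101/2) = 0.42 × 7.106 = 2.985.
z_β = 2.985 − 2.241 = 0.744.
Power = Φ(0.744) = 0.771.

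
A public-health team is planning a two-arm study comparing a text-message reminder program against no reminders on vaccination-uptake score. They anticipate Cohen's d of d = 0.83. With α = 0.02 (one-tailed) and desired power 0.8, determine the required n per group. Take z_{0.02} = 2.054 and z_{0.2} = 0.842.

For two independent groups with equal n: n = 2·((z_{α} + z_β) / d)².
z_{α} + z_β = 2.054 + 0.842 = 2.896.
n = 2 × (2.896 / 0.83)² = 2 × 3.489² = 2 × 12.17 = 24.3.
Round up to the next whole participant.

n = 25 per group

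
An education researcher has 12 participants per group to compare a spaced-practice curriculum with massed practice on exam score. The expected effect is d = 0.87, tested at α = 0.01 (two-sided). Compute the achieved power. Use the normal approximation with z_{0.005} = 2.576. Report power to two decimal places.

For two equal groups, power = Φ(d·√(n/2) − z_{α/2}).
d·√(n/2) = 0.87 × √(12/2) = 0.87 × 2.449 = 2.131.
z_β = 2.131 − 2.576 = -0.445.
Power = Φ(-0.445) = 0.328.

power ≈ 0.33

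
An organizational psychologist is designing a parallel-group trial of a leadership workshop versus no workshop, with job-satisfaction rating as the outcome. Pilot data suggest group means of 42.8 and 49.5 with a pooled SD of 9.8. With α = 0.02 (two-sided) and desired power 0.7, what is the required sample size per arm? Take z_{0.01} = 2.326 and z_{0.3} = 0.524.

Cohen's d = |M₁ − M₂| / SD_pooled = |42.8 − 49.5| / 9.8 = 6.7 / 9.8 = 0.684.
For two independent groups with equal n: n = 2·((z_{α/2} + z_β) / d)².
z_{α/2} + z_β = 2.326 + 0.524 = 2.850.
n = 2 × (2.850 / 0.684)² = 2 × 4.167² = 2 × 17.36 = 34.7.
Round up to the next whole participant.

n = 35 per group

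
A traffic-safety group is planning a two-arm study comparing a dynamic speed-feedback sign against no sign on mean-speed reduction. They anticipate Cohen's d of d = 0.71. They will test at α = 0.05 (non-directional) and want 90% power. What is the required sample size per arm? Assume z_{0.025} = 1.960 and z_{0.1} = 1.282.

n = 42 per group

For two independent groups with equal n: n = 2·((z_{α/2} + z_β) / d)².
z_{α/2} + z_β = 1.960 + 1.282 = 3.242.
n = 2 × (3.242 / 0.71)² = 2 × 4.566² = 2 × 20.85 = 41.7.
Round up to the next whole participant.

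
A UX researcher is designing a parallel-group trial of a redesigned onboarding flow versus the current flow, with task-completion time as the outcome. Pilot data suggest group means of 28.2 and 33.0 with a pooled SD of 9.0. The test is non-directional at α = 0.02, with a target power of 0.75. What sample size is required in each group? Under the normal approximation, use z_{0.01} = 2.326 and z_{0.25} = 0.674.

Cohen's d = |M₁ − M₂| / SD_pooled = |28.2 − 33.0| / 9.0 = 4.8 / 9.0 = 0.533.
For two independent groups with equal n: n = 2·((z_{α/2} + z_β) / d)².
z_{α/2} + z_β = 2.326 + 0.674 = 3.000.
n = 2 × (3.000 / 0.533)² = 2 × 5.629² = 2 × 31.68 = 63.4.
Round up to the next whole participant.

n = 64 per group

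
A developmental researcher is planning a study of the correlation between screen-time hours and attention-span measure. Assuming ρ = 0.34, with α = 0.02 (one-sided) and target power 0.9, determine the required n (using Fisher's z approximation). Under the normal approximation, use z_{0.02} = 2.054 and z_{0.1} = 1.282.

Fisher's z: C = ½·ln((1+r)/(1−r)) = ½·ln(2.0303) = 0.3541.
n = ((z_{α} + z_β)/C)² + 3.
(2.054 + 1.282) / 0.3541 = 3.336 / 0.3541 = 9.421.
n = 9.421² + 3 = 88.76 + 3 = 91.8.
Round up.

n = 92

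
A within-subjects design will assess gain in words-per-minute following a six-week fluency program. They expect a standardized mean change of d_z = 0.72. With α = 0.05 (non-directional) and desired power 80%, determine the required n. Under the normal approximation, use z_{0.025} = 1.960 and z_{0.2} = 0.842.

n = 16 pairs

For a paired (one-sample on differences) test: n = ((z_{α/2} + z_β) / d)².
z_{α/2} + z_β = 1.960 + 0.842 = 2.802.
n = (2.802 / 0.72)² = 3.892² = 15.15.
Round up.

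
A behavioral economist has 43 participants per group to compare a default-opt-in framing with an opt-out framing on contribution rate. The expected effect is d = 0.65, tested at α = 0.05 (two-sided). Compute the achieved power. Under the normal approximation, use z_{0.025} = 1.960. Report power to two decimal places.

For two equal groups, power = Φ(d·√(n/2) − z_{α/2}).
d·√(n/2) = 0.65 × √(43/2) = 0.65 × 4.637 = 3.014.
z_β = 3.014 − 1.960 = 1.054.
Power = Φ(1.054) = 0.854.

power ≈ 0.85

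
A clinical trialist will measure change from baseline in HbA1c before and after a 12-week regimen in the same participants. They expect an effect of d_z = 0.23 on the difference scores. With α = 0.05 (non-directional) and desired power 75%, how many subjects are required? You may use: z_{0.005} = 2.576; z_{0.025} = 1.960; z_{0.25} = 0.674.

n = 132 pairs

For a paired (one-sample on differences) test: n = ((z_{α/2} + z_β) / d)².
z_{α/2} + z_β = 1.960 + 0.674 = 2.634.
n = (2.634 / 0.23)² = 11.452² = 131.15.
Round up.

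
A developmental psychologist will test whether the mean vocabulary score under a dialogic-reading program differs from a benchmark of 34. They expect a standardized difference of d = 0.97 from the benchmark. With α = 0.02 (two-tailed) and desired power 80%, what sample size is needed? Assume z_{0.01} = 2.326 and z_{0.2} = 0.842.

For a one-sample test: n = ((z_{α/2} + z_β) / d)².
z_{α/2} + z_β = 2.326 + 0.842 = 3.168.
n = (3.168 / 0.97)² = 3.266² = 10.67.
Round up.

n = 11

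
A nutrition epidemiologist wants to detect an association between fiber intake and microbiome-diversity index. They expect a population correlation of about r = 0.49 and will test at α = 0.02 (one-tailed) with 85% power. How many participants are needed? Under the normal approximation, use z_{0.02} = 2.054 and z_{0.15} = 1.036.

n = 37

Fisher's z: C = ½·ln((1+r)/(1−r)) = ½·ln(2.9216) = 0.5361.
n = ((z_{α} + z_β)/C)² + 3.
(2.054 + 1.036) / 0.5361 = 3.090 / 0.5361 = 5.764.
n = 5.764² + 3 = 33.22 + 3 = 36.2.
Round up.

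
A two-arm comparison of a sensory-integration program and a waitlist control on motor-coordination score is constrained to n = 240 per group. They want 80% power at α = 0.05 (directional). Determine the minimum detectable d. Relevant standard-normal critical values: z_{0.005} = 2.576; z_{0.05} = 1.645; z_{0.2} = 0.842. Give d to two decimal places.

d_min ≈ 0.23

For two independent groups of n = 240 each: d_min = (z_{α} + z_β)·√(2/n).
z-sum = 1.645 + 0.842 = 2.487.
d_min = 2.487 × √(2/240) = 2.487 × 0.0913 = 0.227.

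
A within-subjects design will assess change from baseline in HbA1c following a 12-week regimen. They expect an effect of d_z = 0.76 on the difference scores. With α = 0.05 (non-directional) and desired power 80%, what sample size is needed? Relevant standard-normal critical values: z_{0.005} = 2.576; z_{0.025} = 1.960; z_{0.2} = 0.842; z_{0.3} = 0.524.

n = 14 pairs

For a paired (one-sample on differences) test: n = ((z_{α/2} + z_β) / d)².
z_{α/2} + z_β = 1.960 + 0.842 = 2.802.
n = (2.802 / 0.76)² = 3.687² = 13.59.
Round up.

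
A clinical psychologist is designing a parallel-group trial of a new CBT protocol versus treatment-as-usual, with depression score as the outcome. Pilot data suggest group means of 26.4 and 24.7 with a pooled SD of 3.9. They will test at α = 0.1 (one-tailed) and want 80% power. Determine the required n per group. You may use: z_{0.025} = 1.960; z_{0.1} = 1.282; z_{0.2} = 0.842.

n = 48 per group

Cohen's d = |M₁ − M₂| / SD_pooled = |26.4 − 24.7| / 3.9 = 1.7 / 3.9 = 0.436.
For two independent groups with equal n: n = 2·((z_{α} + z_β) / d)².
z_{α} + z_β = 1.282 + 0.842 = 2.124.
n = 2 × (2.124 / 0.436)² = 2 × 4.872² = 2 × 23.73 = 47.5.
Round up to the next whole participant.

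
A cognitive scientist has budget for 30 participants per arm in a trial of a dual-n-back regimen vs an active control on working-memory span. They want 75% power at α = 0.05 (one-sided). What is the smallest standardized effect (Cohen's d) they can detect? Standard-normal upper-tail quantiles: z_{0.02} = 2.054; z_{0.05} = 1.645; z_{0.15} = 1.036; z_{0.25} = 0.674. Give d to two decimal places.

d_min ≈ 0.60

For two independent groups of n = 30 each: d_min = (z_{α} + z_β)·√(2/n).
z-sum = 1.645 + 0.674 = 2.319.
d_min = 2.319 × √(2/30) = 2.319 × 0.2582 = 0.599.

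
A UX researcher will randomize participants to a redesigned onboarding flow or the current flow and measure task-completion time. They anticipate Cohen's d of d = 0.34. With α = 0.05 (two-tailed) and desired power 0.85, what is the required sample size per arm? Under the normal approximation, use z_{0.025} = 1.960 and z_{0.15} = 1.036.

n = 156 per group

For two independent groups with equal n: n = 2·((z_{α/2} + z_β) / d)².
z_{α/2} + z_β = 1.960 + 1.036 = 2.996.
n = 2 × (2.996 / 0.34)² = 2 × 8.812² = 2 × 77.65 = 155.3.
Round up to the next whole participant.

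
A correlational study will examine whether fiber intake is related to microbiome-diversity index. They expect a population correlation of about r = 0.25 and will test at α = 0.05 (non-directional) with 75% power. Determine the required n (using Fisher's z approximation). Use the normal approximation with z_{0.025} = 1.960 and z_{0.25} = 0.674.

Fisher's z: C = ½·ln((1+r)/(1−r)) = ½·ln(1.6667) = 0.2554.
n = ((z_{α/2} + z_β)/C)² + 3.
(1.960 + 0.674) / 0.2554 = 2.634 / 0.2554 = 10.313.
n = 10.313² + 3 = 106.36 + 3 = 109.4.
Round up.

n = 110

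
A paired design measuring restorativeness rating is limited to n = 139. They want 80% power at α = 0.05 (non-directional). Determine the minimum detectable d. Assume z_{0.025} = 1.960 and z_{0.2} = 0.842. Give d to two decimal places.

For a single sample (or paired design) of n = 139: d_min = (z_{α/2} + z_β)/√n.
z-sum = 1.960 + 0.842 = 2.802.
d_min = 2.802 / √139 = 2.802 / 11.790 = 0.238.

d_min ≈ 0.24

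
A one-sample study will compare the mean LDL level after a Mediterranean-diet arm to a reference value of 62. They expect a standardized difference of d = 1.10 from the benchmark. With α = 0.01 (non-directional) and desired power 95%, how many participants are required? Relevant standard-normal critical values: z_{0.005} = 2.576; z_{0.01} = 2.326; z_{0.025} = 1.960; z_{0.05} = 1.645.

For a one-sample test: n = ((z_{α/2} + z_β) / d)².
z_{α/2} + z_β = 2.576 + 1.645 = 4.221.
n = (4.221 / 1.10)² = 3.837² = 14.72.
Round up.

n = 15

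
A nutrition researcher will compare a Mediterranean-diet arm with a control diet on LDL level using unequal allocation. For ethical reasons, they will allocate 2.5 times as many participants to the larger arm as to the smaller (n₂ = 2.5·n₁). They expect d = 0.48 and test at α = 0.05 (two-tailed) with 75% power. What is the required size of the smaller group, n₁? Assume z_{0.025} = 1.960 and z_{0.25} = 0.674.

With allocation ratio k = n₂/n₁ = 2.5, Var(x̄₁−x̄₂) = σ²(1/n₁ + 1/(k·n₁)) = σ²·(k+1)/(k·n₁).
So n₁ = (1 + 1/k)·((z_{α/2} + z_β)/d)² = 1.400 × (2.634/0.48)².
n₁ = 1.400 × 30.11 = 42.2.
Round up: n₁ = 43, giving n₂ = ⌈2.5 × 43⌉ = ⌈107.5⌉ = 108.

n₁ = 43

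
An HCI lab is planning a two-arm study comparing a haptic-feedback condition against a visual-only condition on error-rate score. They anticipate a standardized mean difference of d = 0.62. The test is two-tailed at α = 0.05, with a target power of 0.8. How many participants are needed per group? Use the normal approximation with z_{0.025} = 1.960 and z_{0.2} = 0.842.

For two independent groups with equal n: n = 2·((z_{α/2} + z_β) / d)².
z_{α/2} + z_β = 1.960 + 0.842 = 2.802.
n = 2 × (2.802 / 0.62)² = 2 × 4.519² = 2 × 20.42 = 40.8.
Round up to the next whole participant.

n = 41 per group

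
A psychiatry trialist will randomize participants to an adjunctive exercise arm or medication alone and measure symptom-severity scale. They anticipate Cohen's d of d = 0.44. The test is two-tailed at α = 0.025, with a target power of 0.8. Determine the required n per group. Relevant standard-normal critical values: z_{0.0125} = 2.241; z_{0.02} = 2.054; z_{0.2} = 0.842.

For two independent groups with equal n: n = 2·((z_{α/2} + z_β) / d)².
z_{α/2} + z_β = 2.241 + 0.842 = 3.083.
n = 2 × (3.083 / 0.44)² = 2 × 7.007² = 2 × 49.10 = 98.2.
Round up to the next whole participant.

n = 99 per group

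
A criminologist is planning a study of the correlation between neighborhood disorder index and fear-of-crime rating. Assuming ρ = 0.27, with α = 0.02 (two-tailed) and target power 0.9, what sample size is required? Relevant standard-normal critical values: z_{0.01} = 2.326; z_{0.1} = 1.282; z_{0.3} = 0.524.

n = 173

Fisher's z: C = ½·ln((1+r)/(1−r)) = ½·ln(1.7397) = 0.2769.
n = ((z_{α/2} + z_β)/C)² + 3.
(2.326 + 1.282) / 0.2769 = 3.608 / 0.2769 = 13.030.
n = 13.030² + 3 = 169.78 + 3 = 172.8.
Round up.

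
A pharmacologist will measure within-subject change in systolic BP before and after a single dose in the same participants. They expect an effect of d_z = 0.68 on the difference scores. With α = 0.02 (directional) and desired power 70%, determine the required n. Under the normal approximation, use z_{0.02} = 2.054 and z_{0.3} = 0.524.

For a paired (one-sample on differences) test: n = ((z_{α} + z_β) / d)².
z_{α} + z_β = 2.054 + 0.524 = 2.578.
n = (2.578 / 0.68)² = 3.791² = 14.37.
Round up.

n = 15 pairs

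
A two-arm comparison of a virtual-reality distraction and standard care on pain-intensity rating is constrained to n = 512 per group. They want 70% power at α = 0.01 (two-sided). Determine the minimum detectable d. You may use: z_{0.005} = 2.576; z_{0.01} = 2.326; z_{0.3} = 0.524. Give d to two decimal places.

d_min ≈ 0.19

For two independent groups of n = 512 each: d_min = (z_{α/2} + z_β)·√(2/n).
z-sum = 2.576 + 0.524 = 3.100.
d_min = 3.100 × √(2/512) = 3.100 × 0.0625 = 0.194.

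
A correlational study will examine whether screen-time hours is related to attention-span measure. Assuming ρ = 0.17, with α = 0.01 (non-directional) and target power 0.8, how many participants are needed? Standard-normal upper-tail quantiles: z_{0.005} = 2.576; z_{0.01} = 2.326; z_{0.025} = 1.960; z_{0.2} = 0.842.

n = 400

Fisher's z: C = ½·ln((1+r)/(1−r)) = ½·ln(1.4096) = 0.1717.
n = ((z_{α/2} + z_β)/C)² + 3.
(2.576 + 0.842) / 0.1717 = 3.418 / 0.1717 = 19.907.
n = 19.907² + 3 = 396.28 + 3 = 399.3.
Round up.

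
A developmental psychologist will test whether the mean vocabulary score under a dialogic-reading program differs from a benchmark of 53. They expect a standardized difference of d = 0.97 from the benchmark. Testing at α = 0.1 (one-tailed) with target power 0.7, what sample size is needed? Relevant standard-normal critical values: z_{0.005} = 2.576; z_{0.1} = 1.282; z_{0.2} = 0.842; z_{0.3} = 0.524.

n = 4

For a one-sample test: n = ((z_{α} + z_β) / d)².
z_{α} + z_β = 1.282 + 0.524 = 1.806.
n = (1.806 / 0.97)² = 1.862² = 3.47.
Round up.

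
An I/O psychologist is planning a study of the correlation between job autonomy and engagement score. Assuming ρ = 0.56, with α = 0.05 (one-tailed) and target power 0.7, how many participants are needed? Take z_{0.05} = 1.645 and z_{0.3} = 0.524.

Fisher's z: C = ½·ln((1+r)/(1−r)) = ½·ln(3.5455) = 0.6328.
n = ((z_{α} + z_β)/C)² + 3.
(1.645 + 0.524) / 0.6328 = 2.169 / 0.6328 = 3.428.
n = 3.428² + 3 = 11.75 + 3 = 14.7.
Round up.

n = 15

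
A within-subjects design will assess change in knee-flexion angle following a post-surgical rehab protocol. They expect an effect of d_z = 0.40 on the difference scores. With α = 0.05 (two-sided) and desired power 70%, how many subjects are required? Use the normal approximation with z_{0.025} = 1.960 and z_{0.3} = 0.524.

n = 39 pairs

For a paired (one-sample on differences) test: n = ((z_{α/2} + z_β) / d)².
z_{α/2} + z_β = 1.960 + 0.524 = 2.484.
n = (2.484 / 0.40)² = 6.210² = 38.56.
Round up.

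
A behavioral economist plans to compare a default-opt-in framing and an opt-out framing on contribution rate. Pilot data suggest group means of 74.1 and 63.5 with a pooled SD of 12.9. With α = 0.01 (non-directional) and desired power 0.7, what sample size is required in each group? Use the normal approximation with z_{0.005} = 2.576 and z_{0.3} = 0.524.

Cohen's d = |M₁ − M₂| / SD_pooled = |74.1 − 63.5| / 12.9 = 10.6 / 12.9 = 0.822.
For two independent groups with equal n: n = 2·((z_{α/2} + z_β) / d)².
z_{α/2} + z_β = 2.576 + 0.524 = 3.100.
n = 2 × (3.100 / 0.822)² = 2 × 3.771² = 2 × 14.22 = 28.4.
Round up to the next whole participant.

n = 29 per group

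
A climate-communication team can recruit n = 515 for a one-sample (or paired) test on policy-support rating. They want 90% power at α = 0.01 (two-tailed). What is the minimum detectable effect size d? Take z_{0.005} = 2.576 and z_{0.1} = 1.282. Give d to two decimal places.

d_min ≈ 0.17

For a single sample (or paired design) of n = 515: d_min = (z_{α/2} + z_β)/√n.
z-sum = 2.576 + 1.282 = 3.858.
d_min = 3.858 / √515 = 3.858 / 22.694 = 0.170.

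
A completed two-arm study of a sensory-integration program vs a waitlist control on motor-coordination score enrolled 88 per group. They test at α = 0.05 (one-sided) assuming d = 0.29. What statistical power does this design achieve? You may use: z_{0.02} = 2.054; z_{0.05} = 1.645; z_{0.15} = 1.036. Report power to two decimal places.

power ≈ 0.61

For two equal groups, power = Φ(d·√(n/2) − z_{α}).
d·√(n/2) = 0.29 × √(88/2) = 0.29 × 6.633 = 1.924.
z_β = 1.924 − 1.645 = 0.279.
Power = Φ(0.279) = 0.610.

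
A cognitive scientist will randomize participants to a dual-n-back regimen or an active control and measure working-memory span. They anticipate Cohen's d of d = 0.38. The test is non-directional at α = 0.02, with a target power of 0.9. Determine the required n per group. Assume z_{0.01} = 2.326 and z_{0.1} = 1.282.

n = 181 per group

For two independent groups with equal n: n = 2·((z_{α/2} + z_β) / d)².
z_{α/2} + z_β = 2.326 + 1.282 = 3.608.
n = 2 × (3.608 / 0.38)² = 2 × 9.495² = 2 × 90.15 = 180.3.
Round up to the next whole participant.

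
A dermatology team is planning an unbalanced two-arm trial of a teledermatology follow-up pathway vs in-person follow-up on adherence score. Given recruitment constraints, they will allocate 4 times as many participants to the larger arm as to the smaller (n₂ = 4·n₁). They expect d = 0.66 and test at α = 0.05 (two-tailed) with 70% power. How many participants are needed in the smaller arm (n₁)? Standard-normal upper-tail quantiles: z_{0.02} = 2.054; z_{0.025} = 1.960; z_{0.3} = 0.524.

n₁ = 18

With allocation ratio k = n₂/n₁ = 4, Var(x̄₁−x̄₂) = σ²(1/n₁ + 1/(k·n₁)) = σ²·(k+1)/(k·n₁).
So n₁ = (1 + 1/k)·((z_{α/2} + z_β)/d)² = 1.250 × (2.484/0.66)².
n₁ = 1.250 × 14.16 = 17.7.
Round up: n₁ = 18, giving n₂ = 4 × 18 = 72.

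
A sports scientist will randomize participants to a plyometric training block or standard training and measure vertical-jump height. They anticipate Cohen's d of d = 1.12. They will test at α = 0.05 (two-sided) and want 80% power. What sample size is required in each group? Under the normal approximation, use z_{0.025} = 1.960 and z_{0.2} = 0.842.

n = 13 per group

For two independent groups with equal n: n = 2·((z_{α/2} + z_β) / d)².
z_{α/2} + z_β = 1.960 + 0.842 = 2.802.
n = 2 × (2.802 / 1.12)² = 2 × 2.502² = 2 × 6.26 = 12.5.
Round up to the next whole participant.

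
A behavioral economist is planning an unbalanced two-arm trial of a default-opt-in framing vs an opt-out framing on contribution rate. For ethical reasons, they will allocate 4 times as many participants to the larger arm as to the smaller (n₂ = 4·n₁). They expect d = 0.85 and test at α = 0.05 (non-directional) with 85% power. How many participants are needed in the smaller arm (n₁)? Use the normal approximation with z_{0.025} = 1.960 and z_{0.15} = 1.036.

n₁ = 16

With allocation ratio k = n₂/n₁ = 4, Var(x̄₁−x̄₂) = σ²(1/n₁ + 1/(k·n₁)) = σ²·(k+1)/(k·n₁).
So n₁ = (1 + 1/k)·((z_{α/2} + z_β)/d)² = 1.250 × (2.996/0.85)².
n₁ = 1.250 × 12.42 = 15.5.
Round up: n₁ = 16, giving n₂ = 4 × 16 = 64.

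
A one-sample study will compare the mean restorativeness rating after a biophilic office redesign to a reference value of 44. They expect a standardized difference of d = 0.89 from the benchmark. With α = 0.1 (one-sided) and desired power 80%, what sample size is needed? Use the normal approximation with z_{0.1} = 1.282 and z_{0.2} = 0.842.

For a one-sample test: n = ((z_{α} + z_β) / d)².
z_{α} + z_β = 1.282 + 0.842 = 2.124.
n = (2.124 / 0.89)² = 2.387² = 5.70.
Round up.

n = 6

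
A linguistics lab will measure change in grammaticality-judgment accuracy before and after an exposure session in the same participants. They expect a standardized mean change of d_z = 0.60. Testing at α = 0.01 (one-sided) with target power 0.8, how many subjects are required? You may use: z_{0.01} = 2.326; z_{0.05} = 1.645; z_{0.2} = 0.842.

n = 28 pairs

For a paired (one-sample on differences) test: n = ((z_{α} + z_β) / d)².
z_{α} + z_β = 2.326 + 0.842 = 3.168.
n = (3.168 / 0.60)² = 5.280² = 27.88.
Round up.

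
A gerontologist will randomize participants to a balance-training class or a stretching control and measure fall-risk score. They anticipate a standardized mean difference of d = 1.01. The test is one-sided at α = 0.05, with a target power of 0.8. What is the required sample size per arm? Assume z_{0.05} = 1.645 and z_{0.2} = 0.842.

For two independent groups with equal n: n = 2·((z_{α} + z_β) / d)².
z_{α} + z_β = 1.645 + 0.842 = 2.487.
n = 2 × (2.487 / 1.01)² = 2 × 2.462² = 2 × 6.06 = 12.1.
Round up to the next whole participant.

n = 13 per group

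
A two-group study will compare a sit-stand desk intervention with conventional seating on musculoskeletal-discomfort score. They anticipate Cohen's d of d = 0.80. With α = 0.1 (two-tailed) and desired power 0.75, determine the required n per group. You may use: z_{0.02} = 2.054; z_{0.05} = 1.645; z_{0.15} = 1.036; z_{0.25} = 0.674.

n = 17 per group

For two independent groups with equal n: n = 2·((z_{α/2} + z_β) / d)².
z_{α/2} + z_β = 1.645 + 0.674 = 2.319.
n = 2 × (2.319 / 0.80)² = 2 × 2.899² = 2 × 8.40 = 16.8.
Round up to the next whole participant.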